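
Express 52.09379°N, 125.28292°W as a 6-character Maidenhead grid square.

CO72ic

Shift to the Maidenhead origin (180°W, 90°S): lon 54.7171, lat 142.0938.
Field (20°×10°, letters A–R): lon ⌊54.7171/20⌋ = 2 → C; lat ⌊142.0938/10⌋ = 14 → O.
Square (2°×1°, digits 0–9): lon ⌊14.7171/2⌋ = 7; lat ⌊2.0938/1⌋ = 2.
Subsquare (5′×2.5′, letters a–x): lon ⌊0.7171/0.0833333⌋ = 8 → i; lat ⌊0.0938/0.0416667⌋ = 2 → c.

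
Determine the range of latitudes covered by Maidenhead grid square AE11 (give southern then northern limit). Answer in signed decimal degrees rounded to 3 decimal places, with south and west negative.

-49.000, -48.000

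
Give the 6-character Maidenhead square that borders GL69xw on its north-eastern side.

Longitude subsquare x = 23; +1 → 24, wraps to 0 = a, carry into square.
Longitude square 6; +1 → 7.
Latitude subsquare w = 22; +1 → 23 = x.

GL79ax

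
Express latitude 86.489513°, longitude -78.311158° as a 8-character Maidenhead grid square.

Offset from 180°W / 90°S: lon 101.68884°, lat 176.48951°.
Field: lon ⌊101.68884/20⌋ = 5 → F; lat ⌊176.48951/10⌋ = 17 → R.
Square: lon ⌊1.68884/2⌋ = 0; lat ⌊6.48951/1⌋ = 6.
Subsquare: lon ⌊1.68884/0.0833333⌋ = 20 → u; lat ⌊0.48951/0.0416667⌋ = 11 → l.
Extended square: lon ⌊0.02218/0.00833333⌋ = 2; lat ⌊0.03118/0.00416667⌋ = 7.

FR06ul27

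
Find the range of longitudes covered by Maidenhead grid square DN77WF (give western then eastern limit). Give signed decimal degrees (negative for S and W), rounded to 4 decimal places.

-104.1667, -104.0833

Field D=3, N=13: +3·20° lon, +13·10° lat → SW at lon -120°, lat 40°.
Square 7, 7: +7·2° lon, +7·1° lat → SW at lon -106°, lat 47°.
Subsquare w=22, f=5: +22·0.0833333° lon, +5·0.0416667° lat → SW at lon -104.167°, lat 47.2083°.
Cell spans 0.0833333° lon × 0.0416667° lat.
west -104.1667, east -104.0833.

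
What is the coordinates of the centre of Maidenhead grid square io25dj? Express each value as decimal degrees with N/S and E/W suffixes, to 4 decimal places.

55.3958° N, 15.7083° W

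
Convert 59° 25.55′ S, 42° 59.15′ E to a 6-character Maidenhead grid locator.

Add 180° to longitude and 90° to latitude: 222.9858, 30.5742.
Field (20°×10°, letters A–R): lon ⌊222.9858/20⌋ = 11 → L; lat ⌊30.5742/10⌋ = 3 → D.
Square (2°×1°, digits 0–9): lon ⌊2.9858/2⌋ = 1; lat ⌊0.5742/1⌋ = 0.
Subsquare (5′×2.5′, letters a–x): lon ⌊0.9858/0.0833333⌋ = 11 → l; lat ⌊0.5742/0.0416667⌋ = 13 → n.

LD10ln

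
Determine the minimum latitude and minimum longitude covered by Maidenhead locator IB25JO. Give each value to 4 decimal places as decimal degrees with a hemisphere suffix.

74.4167° S, 15.2500° W

Field I=8, B=1: +8·20° lon, +1·10° lat → SW at lon -20°, lat -80°.
Square 2, 5: +2·2° lon, +5·1° lat → SW at lon -16°, lat -75°.
Subsquare j=9, o=14: +9·0.0833333° lon, +14·0.0416667° lat → SW at lon -15.25°, lat -74.4167°.
latitude 74.4167° S, longitude 15.2500° W.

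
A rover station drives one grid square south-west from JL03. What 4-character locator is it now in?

Longitude square 0; −1 → -1, wraps to 9, carry into field.
Longitude field J = 9; −1 → 8 = I.
Latitude square 3; −1 → 2.

IL92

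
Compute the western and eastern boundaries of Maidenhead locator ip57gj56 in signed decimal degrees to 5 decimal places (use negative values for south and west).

-9.45833, -9.45000

Field I=8, P=15: +8·20° lon, +15·10° lat → SW at lon -20°, lat 60°.
Square 5, 7: +5·2° lon, +7·1° lat → SW at lon -10°, lat 67°.
Subsquare g=6, j=9: +6·0.0833333° lon, +9·0.0416667° lat → SW at lon -9.5°, lat 67.375°.
Extended square 5, 6: +5·0.00833333° lon, +6·0.00416667° lat → SW at lon -9.45833°, lat 67.4°.
Cell spans 0.00833333° lon × 0.00416667° lat.
west -9.45833, east -9.45000.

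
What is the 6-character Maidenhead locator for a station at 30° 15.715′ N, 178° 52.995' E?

RM90kg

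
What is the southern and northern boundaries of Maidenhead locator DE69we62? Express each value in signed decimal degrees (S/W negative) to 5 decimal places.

-40.82500, -40.82083

Field D=3, E=4: +3·20° lon, +4·10° lat → SW at lon -120°, lat -50°.
Square 6, 9: +6·2° lon, +9·1° lat → SW at lon -108°, lat -41°.
Subsquare w=22, e=4: +22·0.0833333° lon, +4·0.0416667° lat → SW at lon -106.167°, lat -40.8333°.
Extended square 6, 2: +6·0.00833333° lon, +2·0.00416667° lat → SW at lon -106.117°, lat -40.825°.
Cell spans 0.00833333° lon × 0.00416667° lat.
south -40.82500, north -40.82083.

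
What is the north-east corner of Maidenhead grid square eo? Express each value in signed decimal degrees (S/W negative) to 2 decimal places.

60.00, -80.00

Field E=4, O=14: +4·20° lon, +14·10° lat → SW at lon -100°, lat 50°.
Cell spans 20° lon × 10° lat. NE corner is SW corner plus one full cell.
latitude 60.00, longitude -80.00.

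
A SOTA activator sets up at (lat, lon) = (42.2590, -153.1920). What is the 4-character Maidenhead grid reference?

Offset from 180°W / 90°S: lon 26.81°, lat 132.26°.
Field (20°×10°, letters A–R): lon ⌊26.81/20⌋ = 1 → B; lat ⌊132.26/10⌋ = 13 → N.
Square (2°×1°, digits 0–9): lon ⌊6.81/2⌋ = 3; lat ⌊2.26/1⌋ = 2.

BN32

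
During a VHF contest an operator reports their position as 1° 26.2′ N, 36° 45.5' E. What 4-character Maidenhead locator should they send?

KJ81

Shift to the Maidenhead origin (180°W, 90°S): lon 216.76, lat 91.44.
Field: 216.76/20 → 10 → K, 91.44/10 → 9 → J; chars KJ.
Square: 16.76/2 → 8, 1.44/1 → 1; chars 81.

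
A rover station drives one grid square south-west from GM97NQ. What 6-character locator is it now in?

GM97mp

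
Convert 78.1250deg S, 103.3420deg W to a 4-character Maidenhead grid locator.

Shift to the Maidenhead origin (180°W, 90°S): lon 76.66, lat 11.88.
Field: 76.66/20 → 3 → D, 11.88/10 → 1 → B; chars DB.
Square: 16.66/2 → 8, 1.88/1 → 1; chars 81.

DB81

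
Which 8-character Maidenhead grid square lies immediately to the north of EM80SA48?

EM80sa49

Latitude extended square 8; +1 → 9.
The longitude characters are unchanged.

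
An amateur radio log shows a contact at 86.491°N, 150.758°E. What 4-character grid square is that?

QR56

Add 180° to longitude and 90° to latitude: 330.76, 176.49.
Field: 330.76/20 → 16 → Q, 176.49/10 → 17 → R; chars QR.
Square: 10.76/2 → 5, 6.49/1 → 6; chars 56.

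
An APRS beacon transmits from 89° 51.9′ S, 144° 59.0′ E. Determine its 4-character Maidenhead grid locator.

Offset from 180°W / 90°S: lon 324.98°, lat 0.14°.
Field (20°×10°, letters A–R): 324.98/20 → 16 → Q, 0.14/10 → 0 → A; chars QA.
Square (2°×1°, digits 0–9): 4.98/2 → 2, 0.14/1 → 0; chars 20.

QA20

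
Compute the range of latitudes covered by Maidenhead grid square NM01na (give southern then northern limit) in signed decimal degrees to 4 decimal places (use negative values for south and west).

31.0000, 31.0417

Field N=13, M=12: +13·20° lon, +12·10° lat → SW at lon 80°, lat 30°.
Square 0, 1: +0·2° lon, +1·1° lat → SW at lon 80°, lat 31°.
Subsquare n=13, a=0: +13·0.0833333° lon, +0·0.0416667° lat → SW at lon 81.0833°, lat 31°.
Cell spans 0.0833333° lon × 0.0416667° lat.
south 31.0000, north 31.0417.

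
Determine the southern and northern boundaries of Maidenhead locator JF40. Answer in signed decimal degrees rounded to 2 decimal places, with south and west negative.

Field J=9, F=5: +9·20° lon, +5·10° lat → SW at lon 0°, lat -40°.
Square 4, 0: +4·2° lon, +0·1° lat → SW at lon 8°, lat -40°.
Cell spans 2° lon × 1° lat.
south -40.00, north -39.00.

-40.00, -39.00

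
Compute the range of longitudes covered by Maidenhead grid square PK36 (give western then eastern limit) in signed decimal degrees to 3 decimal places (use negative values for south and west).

Field P=15, K=10: +15·20° lon, +10·10° lat → SW at lon 120°, lat 10°.
Square 3, 6: +3·2° lon, +6·1° lat → SW at lon 126°, lat 16°.
Cell spans 2° lon × 1° lat.
west 126.000, east 128.000.

126.000, 128.000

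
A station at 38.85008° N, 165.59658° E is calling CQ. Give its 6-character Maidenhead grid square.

RM28tu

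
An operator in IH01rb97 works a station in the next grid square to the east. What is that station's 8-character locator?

IH01sb07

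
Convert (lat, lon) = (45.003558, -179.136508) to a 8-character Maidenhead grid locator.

Add 180° to longitude and 90° to latitude: 0.86349, 135.00356.
Field (20°×10°, letters A–R): lon ⌊0.86349/20⌋ = 0 → A; lat ⌊135.00356/10⌋ = 13 → N.
Square (2°×1°, digits 0–9): lon ⌊0.86349/2⌋ = 0; lat ⌊5.00356/1⌋ = 5.
Subsquare (5′×2.5′, letters a–x): lon ⌊0.86349/0.0833333⌋ = 10 → k; lat ⌊0.00356/0.0416667⌋ = 0 → a.
Extended square (30″×15″, digits 0–9): lon ⌊0.03016/0.00833333⌋ = 3; lat ⌊0.00356/0.00416667⌋ = 0.

AN05ka30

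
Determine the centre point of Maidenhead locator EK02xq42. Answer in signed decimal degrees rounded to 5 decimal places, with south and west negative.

Field E=4, K=10: +4·20° lon, +10·10° lat → SW at lon -100°, lat 10°.
Square 0, 2: +0·2° lon, +2·1° lat → SW at lon -100°, lat 12°.
Subsquare x=23, q=16: +23·0.0833333° lon, +16·0.0416667° lat → SW at lon -98.0833°, lat 12.6667°.
Extended square 4, 2: +4·0.00833333° lon, +2·0.00416667° lat → SW at lon -98.05°, lat 12.675°.
Cell spans 0.00833333° lon × 0.00416667° lat. Centre is SW corner plus half of each.
latitude 12.67708, longitude -98.04583.

12.67708, -98.04583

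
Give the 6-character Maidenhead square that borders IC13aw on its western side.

IC03xw

Longitude subsquare a = 0; −1 → -1, wraps to 23 = x, carry into square.
Longitude square 1; −1 → 0.
The latitude characters are unchanged.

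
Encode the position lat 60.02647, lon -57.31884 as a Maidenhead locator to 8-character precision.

GP10ia16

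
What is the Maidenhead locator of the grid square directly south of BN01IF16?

BN01if15

Latitude extended square 6; −1 → 5.
The longitude characters are unchanged.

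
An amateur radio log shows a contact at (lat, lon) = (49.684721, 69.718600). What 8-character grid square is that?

MN49uq64

Shift to the Maidenhead origin (180°W, 90°S): lon 249.71860, lat 139.68472.
Field: lon ⌊249.71860/20⌋ = 12 → M; lat ⌊139.68472/10⌋ = 13 → N.
Square: lon ⌊9.71860/2⌋ = 4; lat ⌊9.68472/1⌋ = 9.
Subsquare: lon ⌊1.71860/0.0833333⌋ = 20 → u; lat ⌊0.68472/0.0416667⌋ = 16 → q.
Extended square: lon ⌊0.05193/0.00833333⌋ = 6; lat ⌊0.01805/0.00416667⌋ = 4.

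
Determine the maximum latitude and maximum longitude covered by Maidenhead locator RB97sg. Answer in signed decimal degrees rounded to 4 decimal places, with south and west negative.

Field R=17, B=1: +17·20° lon, +1·10° lat → SW at lon 160°, lat -80°.
Square 9, 7: +9·2° lon, +7·1° lat → SW at lon 178°, lat -73°.
Subsquare s=18, g=6: +18·0.0833333° lon, +6·0.0416667° lat → SW at lon 179.5°, lat -72.75°.
Cell spans 0.0833333° lon × 0.0416667° lat. NE corner is SW corner plus one full cell.
latitude -72.7083, longitude 179.5833.

-72.7083, 179.5833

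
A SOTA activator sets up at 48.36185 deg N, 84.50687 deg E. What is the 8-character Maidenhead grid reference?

Offset from 180°W / 90°S: lon 264.50687°, lat 138.36185°.
Field: 264.50687/20 → 13 → N, 138.36185/10 → 13 → N; chars NN.
Square: 4.50687/2 → 2, 8.36185/1 → 8; chars 28.
Subsquare: 0.50687/0.0833333 → 6 → g, 0.36185/0.0416667 → 8 → i; chars gi.
Extended square: 0.00687/0.00833333 → 0, 0.02852/0.00416667 → 6; chars 06.

NN28gi06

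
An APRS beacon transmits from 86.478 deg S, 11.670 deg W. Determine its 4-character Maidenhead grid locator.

Offset from 180°W / 90°S: lon 168.33°, lat 3.52°.
Field: 168.33/20 → 8 → I, 3.52/10 → 0 → A; chars IA.
Square: 8.33/2 → 4, 3.52/1 → 3; chars 43.

IA43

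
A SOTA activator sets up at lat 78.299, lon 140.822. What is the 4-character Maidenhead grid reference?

QQ08

Shift to the Maidenhead origin (180°W, 90°S): lon 320.82, lat 168.30.
Field: 320.82/20 → 16 → Q, 168.30/10 → 16 → Q; chars QQ.
Square: 0.82/2 → 0, 8.30/1 → 8; chars 08.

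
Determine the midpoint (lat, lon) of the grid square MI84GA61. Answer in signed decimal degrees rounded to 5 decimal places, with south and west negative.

Field M=12, I=8: +12·20° lon, +8·10° lat → SW at lon 60°, lat -10°.
Square 8, 4: +8·2° lon, +4·1° lat → SW at lon 76°, lat -6°.
Subsquare g=6, a=0: +6·0.0833333° lon, +0·0.0416667° lat → SW at lon 76.5°, lat -6°.
Extended square 6, 1: +6·0.00833333° lon, +1·0.00416667° lat → SW at lon 76.55°, lat -5.99583°.
Cell spans 0.00833333° lon × 0.00416667° lat. Centre is SW corner plus half of each.
latitude -5.99375, longitude 76.55417.

-5.99375, 76.55417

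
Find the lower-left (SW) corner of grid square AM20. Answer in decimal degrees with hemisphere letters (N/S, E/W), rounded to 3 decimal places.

30.000° N, 176.000° W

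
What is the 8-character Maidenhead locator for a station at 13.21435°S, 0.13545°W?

Shift to the Maidenhead origin (180°W, 90°S): lon 179.86455, lat 76.78565.
Field: lon ⌊179.86455/20⌋ = 8 → I; lat ⌊76.78565/10⌋ = 7 → H.
Square: lon ⌊19.86455/2⌋ = 9; lat ⌊6.78565/1⌋ = 6.
Subsquare: lon ⌊1.86455/0.0833333⌋ = 22 → w; lat ⌊0.78565/0.0416667⌋ = 18 → s.
Extended square: lon ⌊0.03122/0.00833333⌋ = 3; lat ⌊0.03565/0.00416667⌋ = 8.

IH96ws38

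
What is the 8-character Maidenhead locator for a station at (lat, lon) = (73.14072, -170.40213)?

AQ43td13

Shift to the Maidenhead origin (180°W, 90°S): lon 9.59787, lat 163.14072.
Field (20°×10°, letters A–R): 9.59787/20 → 0 → A, 163.14072/10 → 16 → Q; chars AQ.
Square (2°×1°, digits 0–9): 9.59787/2 → 4, 3.14072/1 → 3; chars 43.
Subsquare (5′×2.5′, letters a–x): 1.59787/0.0833333 → 19 → t, 0.14072/0.0416667 → 3 → d; chars td.
Extended square (30″×15″, digits 0–9): 0.01454/0.00833333 → 1, 0.01572/0.00416667 → 3; chars 13.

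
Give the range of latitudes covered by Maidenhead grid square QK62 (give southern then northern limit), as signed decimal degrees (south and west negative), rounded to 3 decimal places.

Field Q=16, K=10: +16·20° lon, +10·10° lat → SW at lon 140°, lat 10°.
Square 6, 2: +6·2° lon, +2·1° lat → SW at lon 152°, lat 12°.
Cell spans 2° lon × 1° lat.
south 12.000, north 13.000.

12.000, 13.000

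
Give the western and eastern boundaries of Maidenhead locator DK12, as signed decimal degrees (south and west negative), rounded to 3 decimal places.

-118.000, -116.000

Field D=3, K=10: +3·20° lon, +10·10° lat → SW at lon -120°, lat 10°.
Square 1, 2: +1·2° lon, +2·1° lat → SW at lon -118°, lat 12°.
Cell spans 2° lon × 1° lat.
west -118.000, east -116.000.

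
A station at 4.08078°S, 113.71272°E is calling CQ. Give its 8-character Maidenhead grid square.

OI65uw50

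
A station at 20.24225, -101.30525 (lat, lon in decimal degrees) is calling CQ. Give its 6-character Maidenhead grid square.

DL90if

Shift to the Maidenhead origin (180°W, 90°S): lon 78.6947, lat 110.2422.
Field: 78.6947/20 → 3 → D, 110.2422/10 → 11 → L; chars DL.
Square: 18.6947/2 → 9, 0.2422/1 → 0; chars 90.
Subsquare: 0.6947/0.0833333 → 8 → i, 0.2422/0.0416667 → 5 → f; chars if.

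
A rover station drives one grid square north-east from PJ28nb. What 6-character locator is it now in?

PJ28oc

Longitude subsquare n = 13; +1 → 14 = o.
Latitude subsquare b = 1; +1 → 2 = c.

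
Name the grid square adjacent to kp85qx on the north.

KP86qa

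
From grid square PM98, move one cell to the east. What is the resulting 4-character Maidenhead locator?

QM08

Longitude square 9; +1 → 10, wraps to 0, carry into field.
Longitude field P = 15; +1 → 16 = Q.
The latitude characters are unchanged.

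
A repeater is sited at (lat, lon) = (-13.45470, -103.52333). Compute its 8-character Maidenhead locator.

DH86fn70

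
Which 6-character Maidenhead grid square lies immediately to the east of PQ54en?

PQ54fn

Longitude subsquare e = 4; +1 → 5 = f.
The latitude characters are unchanged.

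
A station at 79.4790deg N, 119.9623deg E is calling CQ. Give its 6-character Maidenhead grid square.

OQ99xl

Shift to the Maidenhead origin (180°W, 90°S): lon 299.9623, lat 169.4790.
Field: lon ⌊299.9623/20⌋ = 14 → O; lat ⌊169.4790/10⌋ = 16 → Q.
Square: lon ⌊19.9623/2⌋ = 9; lat ⌊9.4790/1⌋ = 9.
Subsquare: lon ⌊1.9623/0.0833333⌋ = 23 → x; lat ⌊0.4790/0.0416667⌋ = 11 → l.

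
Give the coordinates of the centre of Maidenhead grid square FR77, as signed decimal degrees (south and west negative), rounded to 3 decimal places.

87.500, -65.000

Field F=5, R=17: +5·20° lon, +17·10° lat → SW at lon -80°, lat 80°.
Square 7, 7: +7·2° lon, +7·1° lat → SW at lon -66°, lat 87°.
Cell spans 2° lon × 1° lat. Centre is SW corner plus half of each.
latitude 87.500, longitude -65.000.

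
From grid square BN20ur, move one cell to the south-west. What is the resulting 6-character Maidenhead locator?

Longitude subsquare u = 20; −1 → 19 = t.
Latitude subsquare r = 17; −1 → 16 = q.

BN20tq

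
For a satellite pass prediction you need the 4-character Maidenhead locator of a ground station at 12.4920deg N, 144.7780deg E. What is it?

QK22

Shift to the Maidenhead origin (180°W, 90°S): lon 324.78, lat 102.49.
Field: lon ⌊324.78/20⌋ = 16 → Q; lat ⌊102.49/10⌋ = 10 → K.
Square: lon ⌊4.78/2⌋ = 2; lat ⌊2.49/1⌋ = 2.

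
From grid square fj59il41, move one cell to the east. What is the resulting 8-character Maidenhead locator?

Longitude extended square 4; +1 → 5.
The latitude characters are unchanged.

FJ59il51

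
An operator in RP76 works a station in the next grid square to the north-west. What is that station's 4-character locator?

RP67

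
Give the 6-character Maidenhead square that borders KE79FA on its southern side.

KE78fx

Latitude subsquare a = 0; −1 → -1, wraps to 23 = x, carry into square.
Latitude square 9; −1 → 8.
The longitude characters are unchanged.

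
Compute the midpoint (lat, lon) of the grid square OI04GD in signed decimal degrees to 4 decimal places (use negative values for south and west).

-5.8542, 100.5417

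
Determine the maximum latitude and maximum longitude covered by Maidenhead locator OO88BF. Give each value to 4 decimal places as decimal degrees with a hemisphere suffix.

58.2500° N, 116.1667° E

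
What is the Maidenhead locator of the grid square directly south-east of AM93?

Longitude square 9; +1 → 10, wraps to 0, carry into field.
Longitude field A = 0; +1 → 1 = B.
Latitude square 3; −1 → 2.

BM02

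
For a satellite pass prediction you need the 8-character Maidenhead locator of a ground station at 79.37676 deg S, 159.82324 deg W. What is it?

Shift to the Maidenhead origin (180°W, 90°S): lon 20.17676, lat 10.62324.
Field (20°×10°, letters A–R): 20.17676/20 → 1 → B, 10.62324/10 → 1 → B; chars BB.
Square (2°×1°, digits 0–9): 0.17676/2 → 0, 0.62324/1 → 0; chars 00.
Subsquare (5′×2.5′, letters a–x): 0.17676/0.0833333 → 2 → c, 0.62324/0.0416667 → 14 → o; chars co.
Extended square (30″×15″, digits 0–9): 0.01009/0.00833333 → 1, 0.03991/0.00416667 → 9; chars 19.

BB00co19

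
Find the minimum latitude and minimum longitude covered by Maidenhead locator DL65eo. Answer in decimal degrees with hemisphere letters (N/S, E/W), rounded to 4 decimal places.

Field D=3, L=11: +3·20° lon, +11·10° lat → SW at lon -120°, lat 20°.
Square 6, 5: +6·2° lon, +5·1° lat → SW at lon -108°, lat 25°.
Subsquare e=4, o=14: +4·0.0833333° lon, +14·0.0416667° lat → SW at lon -107.667°, lat 25.5833°.
latitude 25.5833° N, longitude 107.6667° W.

25.5833° N, 107.6667° W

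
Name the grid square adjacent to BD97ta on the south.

Latitude subsquare a = 0; −1 → -1, wraps to 23 = x, carry into square.
Latitude square 7; −1 → 6.
The longitude characters are unchanged.

BD96tx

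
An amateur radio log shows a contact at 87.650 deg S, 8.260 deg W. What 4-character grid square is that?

Add 180° to longitude and 90° to latitude: 171.74, 2.35.
Field: lon ⌊171.74/20⌋ = 8 → I; lat ⌊2.35/10⌋ = 0 → A.
Square: lon ⌊11.74/2⌋ = 5; lat ⌊2.35/1⌋ = 2.

IA52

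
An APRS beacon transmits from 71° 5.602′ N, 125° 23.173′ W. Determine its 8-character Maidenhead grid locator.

Shift to the Maidenhead origin (180°W, 90°S): lon 54.61378, lat 161.09337.
Field: 54.61378/20 → 2 → C, 161.09337/10 → 16 → Q; chars CQ.
Square: 14.61378/2 → 7, 1.09337/1 → 1; chars 71.
Subsquare: 0.61378/0.0833333 → 7 → h, 0.09337/0.0416667 → 2 → c; chars hc.
Extended square: 0.03045/0.00833333 → 3, 0.01003/0.00416667 → 2; chars 32.

CQ71hc32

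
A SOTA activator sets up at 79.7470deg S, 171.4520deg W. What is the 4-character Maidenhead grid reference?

Offset from 180°W / 90°S: lon 8.55°, lat 10.25°.
Field: lon ⌊8.55/20⌋ = 0 → A; lat ⌊10.25/10⌋ = 1 → B.
Square: lon ⌊8.55/2⌋ = 4; lat ⌊0.25/1⌋ = 0.

AB40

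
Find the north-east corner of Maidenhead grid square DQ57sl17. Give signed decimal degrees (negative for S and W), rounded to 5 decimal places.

Field D=3, Q=16: +3·20° lon, +16·10° lat → SW at lon -120°, lat 70°.
Square 5, 7: +5·2° lon, +7·1° lat → SW at lon -110°, lat 77°.
Subsquare s=18, l=11: +18·0.0833333° lon, +11·0.0416667° lat → SW at lon -108.5°, lat 77.4583°.
Extended square 1, 7: +1·0.00833333° lon, +7·0.00416667° lat → SW at lon -108.492°, lat 77.4875°.
Cell spans 0.00833333° lon × 0.00416667° lat. NE corner is SW corner plus one full cell.
latitude 77.49167, longitude -108.48333.

77.49167, -108.48333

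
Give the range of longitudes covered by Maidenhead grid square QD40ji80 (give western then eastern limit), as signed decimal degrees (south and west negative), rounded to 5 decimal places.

148.81667, 148.82500

Field Q=16, D=3: +16·20° lon, +3·10° lat → SW at lon 140°, lat -60°.
Square 4, 0: +4·2° lon, +0·1° lat → SW at lon 148°, lat -60°.
Subsquare j=9, i=8: +9·0.0833333° lon, +8·0.0416667° lat → SW at lon 148.75°, lat -59.6667°.
Extended square 8, 0: +8·0.00833333° lon, +0·0.00416667° lat → SW at lon 148.817°, lat -59.6667°.
Cell spans 0.00833333° lon × 0.00416667° lat.
west 148.81667, east 148.82500.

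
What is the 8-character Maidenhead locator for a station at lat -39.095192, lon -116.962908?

Offset from 180°W / 90°S: lon 63.03709°, lat 50.90481°.
Field: lon ⌊63.03709/20⌋ = 3 → D; lat ⌊50.90481/10⌋ = 5 → F.
Square: lon ⌊3.03709/2⌋ = 1; lat ⌊0.90481/1⌋ = 0.
Subsquare: lon ⌊1.03709/0.0833333⌋ = 12 → m; lat ⌊0.90481/0.0416667⌋ = 21 → v.
Extended square: lon ⌊0.03709/0.00833333⌋ = 4; lat ⌊0.02981/0.00416667⌋ = 7.

DF10mv47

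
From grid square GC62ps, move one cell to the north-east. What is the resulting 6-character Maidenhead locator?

GC62qt

Longitude subsquare p = 15; +1 → 16 = q.
Latitude subsquare s = 18; +1 → 19 = t.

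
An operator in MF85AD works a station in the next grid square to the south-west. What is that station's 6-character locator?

Longitude subsquare a = 0; −1 → -1, wraps to 23 = x, carry into square.
Longitude square 8; −1 → 7.
Latitude subsquare d = 3; −1 → 2 = c.

MF75xc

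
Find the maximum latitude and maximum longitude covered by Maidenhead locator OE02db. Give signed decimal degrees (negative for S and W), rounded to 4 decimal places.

-47.9167, 100.3333

Field O=14, E=4: +14·20° lon, +4·10° lat → SW at lon 100°, lat -50°.
Square 0, 2: +0·2° lon, +2·1° lat → SW at lon 100°, lat -48°.
Subsquare d=3, b=1: +3·0.0833333° lon, +1·0.0416667° lat → SW at lon 100.25°, lat -47.9583°.
Cell spans 0.0833333° lon × 0.0416667° lat. NE corner is SW corner plus one full cell.
latitude -47.9167, longitude 100.3333.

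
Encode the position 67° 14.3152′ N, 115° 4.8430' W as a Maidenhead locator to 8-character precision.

DP27lf07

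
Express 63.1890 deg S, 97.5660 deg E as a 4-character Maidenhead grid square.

NC86

Offset from 180°W / 90°S: lon 277.57°, lat 26.81°.
Field: 277.57/20 → 13 → N, 26.81/10 → 2 → C; chars NC.
Square: 17.57/2 → 8, 6.81/1 → 6; chars 86.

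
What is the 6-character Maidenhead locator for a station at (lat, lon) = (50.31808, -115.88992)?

DO20bh

Add 180° to longitude and 90° to latitude: 64.1101, 140.3181.
Field: lon ⌊64.1101/20⌋ = 3 → D; lat ⌊140.3181/10⌋ = 14 → O.
Square: lon ⌊4.1101/2⌋ = 2; lat ⌊0.3181/1⌋ = 0.
Subsquare: lon ⌊0.1101/0.0833333⌋ = 1 → b; lat ⌊0.3181/0.0416667⌋ = 7 → h.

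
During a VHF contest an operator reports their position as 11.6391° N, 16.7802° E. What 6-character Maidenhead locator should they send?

JK81jp

Shift to the Maidenhead origin (180°W, 90°S): lon 196.7802, lat 101.6391.
Field: lon ⌊196.7802/20⌋ = 9 → J; lat ⌊101.6391/10⌋ = 10 → K.
Square: lon ⌊16.7802/2⌋ = 8; lat ⌊1.6391/1⌋ = 1.
Subsquare: lon ⌊0.7802/0.0833333⌋ = 9 → j; lat ⌊0.6391/0.0416667⌋ = 15 → p.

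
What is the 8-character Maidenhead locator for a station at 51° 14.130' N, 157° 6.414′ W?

Offset from 180°W / 90°S: lon 22.89310°, lat 141.23550°.
Field (20°×10°, letters A–R): 22.89310/20 → 1 → B, 141.23550/10 → 14 → O; chars BO.
Square (2°×1°, digits 0–9): 2.89310/2 → 1, 1.23550/1 → 1; chars 11.
Subsquare (5′×2.5′, letters a–x): 0.89310/0.0833333 → 10 → k, 0.23550/0.0416667 → 5 → f; chars kf.
Extended square (30″×15″, digits 0–9): 0.05977/0.00833333 → 7, 0.02717/0.00416667 → 6; chars 76.

BO11kf76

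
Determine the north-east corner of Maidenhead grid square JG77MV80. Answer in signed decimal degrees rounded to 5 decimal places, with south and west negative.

-22.12083, 15.07500

Field J=9, G=6: +9·20° lon, +6·10° lat → SW at lon 0°, lat -30°.
Square 7, 7: +7·2° lon, +7·1° lat → SW at lon 14°, lat -23°.
Subsquare m=12, v=21: +12·0.0833333° lon, +21·0.0416667° lat → SW at lon 15°, lat -22.125°.
Extended square 8, 0: +8·0.00833333° lon, +0·0.00416667° lat → SW at lon 15.0667°, lat -22.125°.
Cell spans 0.00833333° lon × 0.00416667° lat. NE corner is SW corner plus one full cell.
latitude -22.12083, longitude 15.07500.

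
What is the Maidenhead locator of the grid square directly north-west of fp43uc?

FP43td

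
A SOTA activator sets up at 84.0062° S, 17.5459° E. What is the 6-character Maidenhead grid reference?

Shift to the Maidenhead origin (180°W, 90°S): lon 197.5459, lat 5.9938.
Field (20°×10°, letters A–R): 197.5459/20 → 9 → J, 5.9938/10 → 0 → A; chars JA.
Square (2°×1°, digits 0–9): 17.5459/2 → 8, 5.9938/1 → 5; chars 85.
Subsquare (5′×2.5′, letters a–x): 1.5459/0.0833333 → 18 → s, 0.9938/0.0416667 → 23 → x; chars sx.

JA85sx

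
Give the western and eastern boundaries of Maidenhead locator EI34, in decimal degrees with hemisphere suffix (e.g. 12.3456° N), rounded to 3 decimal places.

94.000° W, 92.000° W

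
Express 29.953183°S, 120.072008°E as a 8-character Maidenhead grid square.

PG00ab81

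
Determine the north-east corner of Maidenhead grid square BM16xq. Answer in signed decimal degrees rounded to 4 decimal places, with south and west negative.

36.7083, -156.0000

Field B=1, M=12: +1·20° lon, +12·10° lat → SW at lon -160°, lat 30°.
Square 1, 6: +1·2° lon, +6·1° lat → SW at lon -158°, lat 36°.
Subsquare x=23, q=16: +23·0.0833333° lon, +16·0.0416667° lat → SW at lon -156.083°, lat 36.6667°.
Cell spans 0.0833333° lon × 0.0416667° lat. NE corner is SW corner plus one full cell.
latitude 36.7083, longitude -156.0000.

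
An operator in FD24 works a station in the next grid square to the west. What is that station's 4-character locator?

FD14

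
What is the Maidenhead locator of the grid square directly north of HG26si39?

Latitude extended square 9; +1 → 10, wraps to 0, carry into subsquare.
Latitude subsquare i = 8; +1 → 9 = j.
The longitude characters are unchanged.

HG26sj30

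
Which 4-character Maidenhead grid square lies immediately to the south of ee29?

EE28

Latitude square 9; −1 → 8.
The longitude characters are unchanged.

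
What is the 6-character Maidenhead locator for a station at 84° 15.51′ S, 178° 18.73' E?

RA95dr

Offset from 180°W / 90°S: lon 358.3122°, lat 5.7415°.
Field (20°×10°, letters A–R): 358.3122/20 → 17 → R, 5.7415/10 → 0 → A; chars RA.
Square (2°×1°, digits 0–9): 18.3122/2 → 9, 5.7415/1 → 5; chars 95.
Subsquare (5′×2.5′, letters a–x): 0.3122/0.0833333 → 3 → d, 0.7415/0.0416667 → 17 → r; chars dr.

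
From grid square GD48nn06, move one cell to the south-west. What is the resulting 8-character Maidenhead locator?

GD48mn95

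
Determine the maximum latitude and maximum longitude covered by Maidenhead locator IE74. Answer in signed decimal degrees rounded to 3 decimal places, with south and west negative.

Field I=8, E=4: +8·20° lon, +4·10° lat → SW at lon -20°, lat -50°.
Square 7, 4: +7·2° lon, +4·1° lat → SW at lon -6°, lat -46°.
Cell spans 2° lon × 1° lat. NE corner is SW corner plus one full cell.
latitude -45.000, longitude -4.000.

-45.000, -4.000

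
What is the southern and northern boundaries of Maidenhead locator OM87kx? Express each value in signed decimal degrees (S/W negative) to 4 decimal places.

37.9583, 38.0000

Field O=14, M=12: +14·20° lon, +12·10° lat → SW at lon 100°, lat 30°.
Square 8, 7: +8·2° lon, +7·1° lat → SW at lon 116°, lat 37°.
Subsquare k=10, x=23: +10·0.0833333° lon, +23·0.0416667° lat → SW at lon 116.833°, lat 37.9583°.
Cell spans 0.0833333° lon × 0.0416667° lat.
south 37.9583, north 38.0000.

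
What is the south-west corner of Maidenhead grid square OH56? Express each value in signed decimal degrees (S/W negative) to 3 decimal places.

-14.000, 110.000

Field O=14, H=7: +14·20° lon, +7·10° lat → SW at lon 100°, lat -20°.
Square 5, 6: +5·2° lon, +6·1° lat → SW at lon 110°, lat -14°.
latitude -14.000, longitude 110.000.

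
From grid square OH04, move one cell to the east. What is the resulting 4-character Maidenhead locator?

Longitude square 0; +1 → 1.
The latitude characters are unchanged.

OH14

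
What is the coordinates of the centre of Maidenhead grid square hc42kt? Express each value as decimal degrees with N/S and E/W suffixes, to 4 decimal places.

67.1875° S, 31.1250° W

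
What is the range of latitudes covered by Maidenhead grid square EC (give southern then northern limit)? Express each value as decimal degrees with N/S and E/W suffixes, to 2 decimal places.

70.00° S, 60.00° S

Field E=4, C=2: +4·20° lon, +2·10° lat → SW at lon -100°, lat -70°.
Cell spans 20° lon × 10° lat.
south 70.00° S, north 60.00° S.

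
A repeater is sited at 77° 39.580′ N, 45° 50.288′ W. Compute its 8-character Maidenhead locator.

GQ77bp98

Offset from 180°W / 90°S: lon 134.16187°, lat 167.65967°.
Field: 134.16187/20 → 6 → G, 167.65967/10 → 16 → Q; chars GQ.
Square: 14.16187/2 → 7, 7.65967/1 → 7; chars 77.
Subsquare: 0.16187/0.0833333 → 1 → b, 0.65967/0.0416667 → 15 → p; chars bp.
Extended square: 0.07853/0.00833333 → 9, 0.03467/0.00416667 → 8; chars 98.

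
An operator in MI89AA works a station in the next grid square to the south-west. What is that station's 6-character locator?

MI78xx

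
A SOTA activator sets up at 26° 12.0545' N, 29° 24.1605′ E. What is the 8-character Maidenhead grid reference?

KL46qe88

Add 180° to longitude and 90° to latitude: 209.40267, 116.20091.
Field: 209.40267/20 → 10 → K, 116.20091/10 → 11 → L; chars KL.
Square: 9.40267/2 → 4, 6.20091/1 → 6; chars 46.
Subsquare: 1.40267/0.0833333 → 16 → q, 0.20091/0.0416667 → 4 → e; chars qe.
Extended square: 0.06934/0.00833333 → 8, 0.03424/0.00416667 → 8; chars 88.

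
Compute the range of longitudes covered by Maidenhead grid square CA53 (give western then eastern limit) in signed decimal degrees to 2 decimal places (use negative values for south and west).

Field C=2, A=0: +2·20° lon, +0·10° lat → SW at lon -140°, lat -90°.
Square 5, 3: +5·2° lon, +3·1° lat → SW at lon -130°, lat -87°.
Cell spans 2° lon × 1° lat.
west -130.00, east -128.00.

-130.00, -128.00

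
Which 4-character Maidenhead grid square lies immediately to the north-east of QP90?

RP01

Longitude square 9; +1 → 10, wraps to 0, carry into field.
Longitude field Q = 16; +1 → 17 = R.
Latitude square 0; +1 → 1.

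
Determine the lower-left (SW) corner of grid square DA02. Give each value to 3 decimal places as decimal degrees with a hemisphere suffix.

88.000° S, 120.000° W

Field D=3, A=0: +3·20° lon, +0·10° lat → SW at lon -120°, lat -90°.
Square 0, 2: +0·2° lon, +2·1° lat → SW at lon -120°, lat -88°.
latitude 88.000° S, longitude 120.000° W.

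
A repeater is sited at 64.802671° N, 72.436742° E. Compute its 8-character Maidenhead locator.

Offset from 180°W / 90°S: lon 252.43674°, lat 154.80267°.
Field: 252.43674/20 → 12 → M, 154.80267/10 → 15 → P; chars MP.
Square: 12.43674/2 → 6, 4.80267/1 → 4; chars 64.
Subsquare: 0.43674/0.0833333 → 5 → f, 0.80267/0.0416667 → 19 → t; chars ft.
Extended square: 0.02008/0.00833333 → 2, 0.01100/0.00416667 → 2; chars 22.

MP64ft22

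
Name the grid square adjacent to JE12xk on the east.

JE22ak

Longitude subsquare x = 23; +1 → 24, wraps to 0 = a, carry into square.
Longitude square 1; +1 → 2.
The latitude characters are unchanged.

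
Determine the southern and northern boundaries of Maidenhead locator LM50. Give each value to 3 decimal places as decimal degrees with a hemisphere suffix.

30.000° N, 31.000° N

Field L=11, M=12: +11·20° lon, +12·10° lat → SW at lon 40°, lat 30°.
Square 5, 0: +5·2° lon, +0·1° lat → SW at lon 50°, lat 30°.
Cell spans 2° lon × 1° lat.
south 30.000° N, north 31.000° N.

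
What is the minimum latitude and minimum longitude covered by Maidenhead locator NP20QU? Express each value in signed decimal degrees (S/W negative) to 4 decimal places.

Field N=13, P=15: +13·20° lon, +15·10° lat → SW at lon 80°, lat 60°.
Square 2, 0: +2·2° lon, +0·1° lat → SW at lon 84°, lat 60°.
Subsquare q=16, u=20: +16·0.0833333° lon, +20·0.0416667° lat → SW at lon 85.3333°, lat 60.8333°.
latitude 60.8333, longitude 85.3333.

60.8333, 85.3333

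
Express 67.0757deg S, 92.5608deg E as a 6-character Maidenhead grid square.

Add 180° to longitude and 90° to latitude: 272.5608, 22.9243.
Field: lon ⌊272.5608/20⌋ = 13 → N; lat ⌊22.9243/10⌋ = 2 → C.
Square: lon ⌊12.5608/2⌋ = 6; lat ⌊2.9243/1⌋ = 2.
Subsquare: lon ⌊0.5608/0.0833333⌋ = 6 → g; lat ⌊0.9243/0.0416667⌋ = 22 → w.

NC62gw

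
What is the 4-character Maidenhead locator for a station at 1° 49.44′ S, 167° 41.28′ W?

AI68

Offset from 180°W / 90°S: lon 12.31°, lat 88.18°.
Field: lon ⌊12.31/20⌋ = 0 → A; lat ⌊88.18/10⌋ = 8 → I.
Square: lon ⌊12.31/2⌋ = 6; lat ⌊8.18/1⌋ = 8.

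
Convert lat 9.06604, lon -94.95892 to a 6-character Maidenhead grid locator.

EJ29mb

Shift to the Maidenhead origin (180°W, 90°S): lon 85.0411, lat 99.0660.
Field: lon ⌊85.0411/20⌋ = 4 → E; lat ⌊99.0660/10⌋ = 9 → J.
Square: lon ⌊5.0411/2⌋ = 2; lat ⌊9.0660/1⌋ = 9.
Subsquare: lon ⌊1.0411/0.0833333⌋ = 12 → m; lat ⌊0.0660/0.0416667⌋ = 1 → b.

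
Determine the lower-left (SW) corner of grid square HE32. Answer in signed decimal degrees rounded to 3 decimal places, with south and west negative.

Field H=7, E=4: +7·20° lon, +4·10° lat → SW at lon -40°, lat -50°.
Square 3, 2: +3·2° lon, +2·1° lat → SW at lon -34°, lat -48°.
latitude -48.000, longitude -34.000.

-48.000, -34.000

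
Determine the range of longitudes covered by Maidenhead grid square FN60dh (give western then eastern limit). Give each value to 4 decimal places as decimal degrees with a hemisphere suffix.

67.7500° W, 67.6667° W

Field F=5, N=13: +5·20° lon, +13·10° lat → SW at lon -80°, lat 40°.
Square 6, 0: +6·2° lon, +0·1° lat → SW at lon -68°, lat 40°.
Subsquare d=3, h=7: +3·0.0833333° lon, +7·0.0416667° lat → SW at lon -67.75°, lat 40.2917°.
Cell spans 0.0833333° lon × 0.0416667° lat.
west 67.7500° W, east 67.6667° W.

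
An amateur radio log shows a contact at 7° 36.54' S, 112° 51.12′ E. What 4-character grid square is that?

OI62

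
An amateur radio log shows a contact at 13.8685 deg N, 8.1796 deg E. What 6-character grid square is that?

JK43cu

Offset from 180°W / 90°S: lon 188.1796°, lat 103.8685°.
Field (20°×10°, letters A–R): lon ⌊188.1796/20⌋ = 9 → J; lat ⌊103.8685/10⌋ = 10 → K.
Square (2°×1°, digits 0–9): lon ⌊8.1796/2⌋ = 4; lat ⌊3.8685/1⌋ = 3.
Subsquare (5′×2.5′, letters a–x): lon ⌊0.1796/0.0833333⌋ = 2 → c; lat ⌊0.8685/0.0416667⌋ = 20 → u.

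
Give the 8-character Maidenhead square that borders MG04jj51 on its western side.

Longitude extended square 5; −1 → 4.
The latitude characters are unchanged.

MG04jj41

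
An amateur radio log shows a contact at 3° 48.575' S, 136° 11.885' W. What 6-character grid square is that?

Shift to the Maidenhead origin (180°W, 90°S): lon 43.8019, lat 86.1904.
Field: lon ⌊43.8019/20⌋ = 2 → C; lat ⌊86.1904/10⌋ = 8 → I.
Square: lon ⌊3.8019/2⌋ = 1; lat ⌊6.1904/1⌋ = 6.
Subsquare: lon ⌊1.8019/0.0833333⌋ = 21 → v; lat ⌊0.1904/0.0416667⌋ = 4 → e.

CI16ve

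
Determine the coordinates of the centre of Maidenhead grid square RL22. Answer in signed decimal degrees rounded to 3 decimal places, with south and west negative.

22.500, 165.000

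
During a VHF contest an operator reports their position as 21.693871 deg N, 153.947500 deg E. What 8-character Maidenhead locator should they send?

Offset from 180°W / 90°S: lon 333.94750°, lat 111.69387°.
Field: lon ⌊333.94750/20⌋ = 16 → Q; lat ⌊111.69387/10⌋ = 11 → L.
Square: lon ⌊13.94750/2⌋ = 6; lat ⌊1.69387/1⌋ = 1.
Subsquare: lon ⌊1.94750/0.0833333⌋ = 23 → x; lat ⌊0.69387/0.0416667⌋ = 16 → q.
Extended square: lon ⌊0.03083/0.00833333⌋ = 3; lat ⌊0.02720/0.00416667⌋ = 6.

QL61xq36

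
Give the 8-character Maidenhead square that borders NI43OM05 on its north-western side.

Longitude extended square 0; −1 → -1, wraps to 9, carry into subsquare.
Longitude subsquare o = 14; −1 → 13 = n.
Latitude extended square 5; +1 → 6.

NI43nm96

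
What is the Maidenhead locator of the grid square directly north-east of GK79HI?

Longitude subsquare h = 7; +1 → 8 = i.
Latitude subsquare i = 8; +1 → 9 = j.

GK79ij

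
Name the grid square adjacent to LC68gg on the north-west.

LC68fh

Longitude subsquare g = 6; −1 → 5 = f.
Latitude subsquare g = 6; +1 → 7 = h.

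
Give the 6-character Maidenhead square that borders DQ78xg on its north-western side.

DQ78wh

Longitude subsquare x = 23; −1 → 22 = w.
Latitude subsquare g = 6; +1 → 7 = h.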